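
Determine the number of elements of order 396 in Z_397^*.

120

φ(397) = 397 − 1 = 396 = 2^2 · 3^2 · 11.
In a cyclic group of order 396, there are φ(d) elements of order d for each divisor d of 396, and zero for non-divisors.
396 = 2^2 · 3^2 · 11 divides 396, and φ(396) = 120.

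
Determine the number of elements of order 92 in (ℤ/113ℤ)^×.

0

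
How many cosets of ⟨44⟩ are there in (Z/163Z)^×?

1

Since 44 ∈ (Z/163Z)^×, its order divides φ(163) = 163 − 1 = 162 = 2 · 3^4.
Divisors of 162: 1, 2, 3, 6, 9, 18, 27, 54, 81, 162.
Check 44^d mod 163 for each divisor in increasing order:
44^1 ≡ 44
44^2 ≡ 143
44^3 ≡ 98
44^6 ≡ 150
44^9 ≡ 30
44^18 ≡ 85
44^27 ≡ 105
44^54 ≡ 104
44^81 ≡ 162
44^162 ≡ 1
Thus |⟨44⟩| = ord(44) = 162.
The index is φ(163) / ord(44) = 162 / 162 = 1.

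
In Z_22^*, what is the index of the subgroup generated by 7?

The order of 7 must divide φ(22) = φ(2)·φ(11) = 1·10 = 10 = 2 · 5.
Divisors of 10: 1, 2, 5, 10.
Evaluate successive powers at the divisors of 10:
7^1 ≡ 7
7^2 ≡ 5
7^5 ≡ 21
7^10 ≡ 1
Thus |⟨7⟩| = ord(7) = 10.
Index = |(Z/22Z)^×| / |⟨7⟩| = 10 / 10 = 1.

1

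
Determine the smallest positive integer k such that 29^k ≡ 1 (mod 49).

By Lagrange's theorem, ord_49(29) divides φ(49) = φ(7^2) = 7·(7−1) = 42 = 2 · 3 · 7.
Divisors of 42: 1, 2, 3, 6, 7, 14, 21, 42.
Test each divisor d:
29^1 ≡ 29 (mod 49)
29^2 ≡ 8 (mod 49)
29^3 ≡ 36 (mod 49)
29^6 ≡ 22 (mod 49)
29^7 ≡ 1 (mod 49) ✓
Therefore the multiplicative order of 29 modulo 49 is 7.

7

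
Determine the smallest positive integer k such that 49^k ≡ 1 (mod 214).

Since 49 ∈ (Z/214Z)^×, its order divides φ(214) = φ(2)·φ(107) = 1·106 = 106 = 2 · 53.
Divisors of 106: 1, 2, 53, 106.
Test each divisor d:
49^1 ≡ 49 (mod 214)
49^2 ≡ 47 (mod 214)
49^53 ≡ 1 (mod 214) ✓
The smallest such exponent is 53, so the order of 49 is 53.

53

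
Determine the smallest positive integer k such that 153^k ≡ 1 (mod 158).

78

ord(153) | φ(158) = φ(2)·φ(79) = 1·78 = 78 = 2 · 3 · 13.
Divisors of 78: 1, 2, 3, 6, 13, 26, 39, 78.
Check 153^d mod 158 for each divisor in increasing order:
153^1 ≡ 153 (mod 158)
153^2 ≡ 25 (mod 158)
153^3 ≡ 33 (mod 158)
153^6 ≡ 141 (mod 158)
153^13 ≡ 135 (mod 158)
153^26 ≡ 55 (mod 158)
153^39 ≡ 157 (mod 158)
153^78 ≡ 1 (mod 158) ✓
Hence ord(153) = 78.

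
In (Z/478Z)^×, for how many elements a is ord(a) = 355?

0

φ(478) = φ(2)·φ(239) = 1·238 = 238 = 2 · 7 · 17.
Since (Z/478Z)^× is cyclic of order 238, the number of elements of order d is φ(d) when d | 238 and 0 otherwise.
355 does not divide 238, so no element of (Z/478Z)^× has order 355.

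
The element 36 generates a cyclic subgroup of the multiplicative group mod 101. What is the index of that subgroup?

20

By Lagrange's theorem, ord_101(36) divides φ(101) = 101 − 1 = 100 = 2^2 · 5^2.
Divisors of 100: 1, 2, 4, 5, 10, 20, 25, 50, 100.
Compute 36^d (mod 101) for the divisors d until we hit 1:
36^1 ≡ 36 (mod 101)
36^2 ≡ 84 (mod 101)
36^4 ≡ 87 (mod 101)
36^5 ≡ 1 (mod 101) ✓
So ord_101(36) = 5, hence |⟨36⟩| = 5.
The index is φ(101) / ord(36) = 100 / 5 = 20.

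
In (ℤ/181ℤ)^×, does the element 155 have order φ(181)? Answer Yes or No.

φ(181) = 181 − 1 = 180 = 2^2 · 3^2 · 5.
Test 155^(180/q) mod 181 for each prime factor q of 180:
155^90 ≡ 180 (mod 181)  [q = 2: ≢ 1 ✓]
155^60 ≡ 1 (mod 181)  [q = 3: ≡ 1 ✗]
155^36 ≡ 1 (mod 181)  [q = 5: ≡ 1 ✗]
Since 155^60 ≡ 1, the order of 155 divides 60 < 180, so 155 is not a primitive root.

No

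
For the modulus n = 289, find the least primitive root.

3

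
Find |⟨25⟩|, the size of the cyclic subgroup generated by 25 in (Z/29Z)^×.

By Lagrange's theorem, ord_29(25) divides φ(29) = 29 − 1 = 28 = 2^2 · 7.
Divisors of 28: 1, 2, 4, 7, 14, 28.
Check 25^d mod 29 for each divisor in increasing order:
25^1 ≡ 25 (mod 29)
25^2 ≡ 16 (mod 29)
25^4 ≡ 24 (mod 29)
25^7 ≡ 1 (mod 29) ✓
So ord_29(25) = 7.

7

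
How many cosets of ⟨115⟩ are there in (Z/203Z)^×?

28

Since 115 ∈ (Z/203Z)^×, its order divides φ(203) = φ(7·29) = (7−1)·(29−1) = 6·28 = 168 = 2^3 · 3 · 7.
Divisors of 168: 1, 2, 3, 4, 6, 7, 8, 12, 14, 21, 24, 28, 42, 56, 84, 168.
Compute 115^d (mod 203) for the divisors d until we hit 1:
115^1 ≡ 115 (mod 203)
115^2 ≡ 30 (mod 203)
115^3 ≡ 202 (mod 203)
115^4 ≡ 88 (mod 203)
115^6 ≡ 1 (mod 203) ✓
The order of 115 is 6, so the subgroup it generates has 6 elements.
[(Z/203Z)^× : ⟨115⟩] = 168/6 = 28.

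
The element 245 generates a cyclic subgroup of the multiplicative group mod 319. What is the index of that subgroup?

4

By Lagrange's theorem, ord_319(245) divides φ(319) = φ(11·29) = (11−1)·(29−1) = 10·28 = 280 = 2^3 · 5 · 7.
Divisors of 280: 1, 2, 4, 5, 7, 8, 10, 14, 20, 28, 35, 40, 56, 70, 140, 280.
Test each divisor d:
245^1 ≡ 245 (mod 319)
245^2 ≡ 53 (mod 319)
245^4 ≡ 257 (mod 319)
245^5 ≡ 122 (mod 319)
245^7 ≡ 86 (mod 319)
245^8 ≡ 16 (mod 319)
245^10 ≡ 210 (mod 319)
245^14 ≡ 59 (mod 319)
245^20 ≡ 78 (mod 319)
245^28 ≡ 291 (mod 319)
245^35 ≡ 144 (mod 319)
245^40 ≡ 23 (mod 319)
245^56 ≡ 146 (mod 319)
245^70 ≡ 1 (mod 319) ✓
Thus |⟨245⟩| = ord(245) = 70.
[(Z/319Z)^× : ⟨245⟩] = 280/70 = 4.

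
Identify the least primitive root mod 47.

5

φ(47) = 47 − 1 = 46 = 2 · 23.
g is a primitive root iff g^(46/q) ≢ 1 (mod 47) for each prime q ∈ {2, 23}.
g = 2: 2^23 ≡ 1 — hits 1, so not a primitive root.
g = 3: 3^23 ≡ 1 — hits 1, so not a primitive root.
g = 4: 4^23 ≡ 1 — hits 1, so not a primitive root.
g = 5: 5^23 ≡ 46; 5^2 ≡ 25 — none is 1, so 5 is a primitive root.
Hence the least primitive root of 47 is 5.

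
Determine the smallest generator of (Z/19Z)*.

2

φ(19) = 19 − 1 = 18 = 2 · 3^2.
g is a primitive root iff g^(18/q) ≢ 1 (mod 19) for each prime q ∈ {2, 3}.
g = 2: 2^9 ≡ 18; 2^6 ≡ 7 — none is 1, so 2 is a primitive root.
Hence the least primitive root of 19 is 2.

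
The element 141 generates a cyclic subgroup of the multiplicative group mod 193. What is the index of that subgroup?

The order of 141 must divide φ(193) = 193 − 1 = 192 = 2^6 · 3.
Divisors of 192: 1, 2, 3, 4, 6, 8, 12, 16, 24, 32, 48, 64, 96, 192.
Check 141^d mod 193 for each divisor in increasing order:
141^1 ≡ 141 (mod 193)
141^2 ≡ 2 (mod 193)
141^3 ≡ 89 (mod 193)
141^4 ≡ 4 (mod 193)
141^6 ≡ 8 (mod 193)
141^8 ≡ 16 (mod 193)
141^12 ≡ 64 (mod 193)
141^16 ≡ 63 (mod 193)
141^24 ≡ 43 (mod 193)
141^32 ≡ 109 (mod 193)
141^48 ≡ 112 (mod 193)
141^64 ≡ 108 (mod 193)
141^96 ≡ 192 (mod 193)
141^192 ≡ 1 (mod 193) ✓
The order of 141 is 192, so the subgroup it generates has 192 elements.
Index = |(Z/193Z)^×| / |⟨141⟩| = 192 / 192 = 1.

1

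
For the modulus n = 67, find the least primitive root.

φ(67) = 67 − 1 = 66 = 2 · 3 · 11.
Test candidates g = 2, 3, … against the prime factors q ∈ {2, 3, 11} of φ(67): g is a generator iff g^(66/q) ≢ 1 for every such q.
g = 2: 2^33 ≡ 66; 2^22 ≡ 37; 2^6 ≡ 64 — none is 1, so 2 is a primitive root.
Hence the least primitive root of 67 is 2.

2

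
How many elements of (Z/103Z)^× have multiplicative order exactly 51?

32

φ(103) = 103 − 1 = 102 = 2 · 3 · 17.
(Z/103Z)^× is cyclic (|G| = 102); a cyclic group of order m has exactly φ(d) elements of each order d | m, and none otherwise.
51 = 3 · 17 divides 102, and φ(51) = 32.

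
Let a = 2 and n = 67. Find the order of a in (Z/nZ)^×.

66

The order of 2 must divide φ(67) = 67 − 1 = 66 = 2 · 3 · 11.
Divisors of 66: 1, 2, 3, 6, 11, 22, 33, 66.
Test each divisor d:
2^1 ≡ 2 (mod 67)
2^2 ≡ 4 (mod 67)
2^3 ≡ 8 (mod 67)
2^6 ≡ 64 (mod 67)
2^11 ≡ 38 (mod 67)
2^22 ≡ 37 (mod 67)
2^33 ≡ 66 (mod 67)
2^66 ≡ 1 (mod 67) ✓
Therefore the multiplicative order of 2 modulo 67 is 66.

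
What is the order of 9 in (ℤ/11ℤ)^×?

Since 9 ∈ (Z/11Z)^×, its order divides φ(11) = 11 − 1 = 10 = 2 · 5.
Divisors of 10: 1, 2, 5, 10.
Compute 9^d (mod 11) for the divisors d until we hit 1:
9^1 ≡ 9
9^2 ≡ 4
9^5 ≡ 1
So ord_11(9) = 5.

5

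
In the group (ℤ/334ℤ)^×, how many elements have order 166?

82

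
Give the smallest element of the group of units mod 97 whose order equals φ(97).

φ(97) = 97 − 1 = 96 = 2^5 · 3.
Test candidates g = 2, 3, … against the prime factors q ∈ {2, 3} of φ(97): g is a generator iff g^(96/q) ≢ 1 for every such q.
g = 2: 2^48 ≡ 1 — hits 1, so not a primitive root.
g = 3: 3^48 ≡ 1 — hits 1, so not a primitive root.
g = 4: 4^48 ≡ 1 — hits 1, so not a primitive root.
g = 5: 5^48 ≡ 96; 5^32 ≡ 35 — none is 1, so 5 is a primitive root.
So 5 is the smallest generator of (Z/97Z)^×.

5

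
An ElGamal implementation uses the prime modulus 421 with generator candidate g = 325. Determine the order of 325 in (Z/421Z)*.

420

The order of 325 must divide φ(421) = 421 − 1 = 420 = 2^2 · 3 · 5 · 7.
Divisors of 420: 1, 2, 3, 4, 5, 6, 7, 10, 12, 14, 15, 20, 21, 28, 30, 35, 42, 60, 70, 84, 105, 140, 210, 420.
Evaluate successive powers at the divisors of 420:
325^1 ≡ 325 (mod 421)
325^2 ≡ 375 (mod 421)
325^3 ≡ 206 (mod 421)
325^4 ≡ 11 (mod 421)
325^5 ≡ 207 (mod 421)
325^6 ≡ 336 (mod 421)
325^7 ≡ 161 (mod 421)
325^10 ≡ 328 (mod 421)
325^12 ≡ 68 (mod 421)
325^14 ≡ 240 (mod 421)
325^15 ≡ 115 (mod 421)
325^20 ≡ 229 (mod 421)
325^21 ≡ 329 (mod 421)
325^28 ≡ 344 (mod 421)
325^30 ≡ 174 (mod 421)
325^35 ≡ 233 (mod 421)
325^42 ≡ 44 (mod 421)
325^60 ≡ 385 (mod 421)
325^70 ≡ 401 (mod 421)
325^84 ≡ 252 (mod 421)
325^105 ≡ 392 (mod 421)
325^140 ≡ 400 (mod 421)
325^210 ≡ 420 (mod 421)
325^420 ≡ 1 (mod 421) ✓
Hence ord(325) = 420.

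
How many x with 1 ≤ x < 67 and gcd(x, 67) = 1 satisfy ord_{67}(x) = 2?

1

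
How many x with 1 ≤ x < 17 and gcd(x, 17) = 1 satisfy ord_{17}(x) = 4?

φ(17) = 17 − 1 = 16 = 2^4.
(Z/17Z)^× is cyclic (|G| = 16); a cyclic group of order m has exactly φ(d) elements of each order d | m, and none otherwise.
4 = 2^2 divides 16, and φ(4) = 2.

2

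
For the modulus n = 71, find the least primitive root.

7

φ(71) = 71 − 1 = 70 = 2 · 5 · 7.
g is a primitive root iff g^(70/q) ≢ 1 (mod 71) for each prime q ∈ {2, 5, 7}.
g = 2: 2^35 ≡ 1 — hits 1, so not a primitive root.
g = 3: 3^35 ≡ 1 — hits 1, so not a primitive root.
g = 4: 4^35 ≡ 1 — hits 1, so not a primitive root.
g = 5: 5^35 ≡ 1 — hits 1, so not a primitive root.
g = 6: 6^35 ≡ 1 — hits 1, so not a primitive root.
g = 7: 7^35 ≡ 70; 7^14 ≡ 54; 7^10 ≡ 45 — none is 1, so 7 is a primitive root.
So 7 is the smallest generator of (Z/71Z)^×.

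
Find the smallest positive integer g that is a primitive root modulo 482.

φ(482) = φ(2)·φ(241) = 1·240 = 240 = 2^4 · 3 · 5.
g is a primitive root iff g^(240/q) ≢ 1 (mod 482) for each prime q ∈ {2, 3, 5}.
g = 2: gcd(2, 482) = 2 > 1, not a unit — skip.
g = 3: 3^120 ≡ 1 — hits 1, so not a primitive root.
g = 4: gcd(4, 482) = 2 > 1, not a unit — skip.
g = 5: 5^120 ≡ 1 — hits 1, so not a primitive root.
g = 6: gcd(6, 482) = 2 > 1, not a unit — skip.
g = 7: 7^120 ≡ 481; 7^80 ≡ 15; 7^48 ≡ 91 — none is 1, so 7 is a primitive root.
Hence the least primitive root of 482 is 7.

7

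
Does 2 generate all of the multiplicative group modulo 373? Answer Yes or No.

φ(373) = 373 − 1 = 372 = 2^2 · 3 · 31.
An element g generates (Z/373Z)^× iff g^(372/q) ≢ 1 (mod 373) for each prime q ∈ {2, 3, 31}.
2^186 ≡ 372 (mod 373)  [q = 2: ≢ 1 ✓]
2^124 ≡ 284 (mod 373)  [q = 3: ≢ 1 ✓]
2^12 ≡ 366 (mod 373)  [q = 31: ≢ 1 ✓]
Every test exponent gives a nontrivial residue, hence 2 generates the full group.

Yes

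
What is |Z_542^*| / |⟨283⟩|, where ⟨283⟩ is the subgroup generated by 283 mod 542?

Since 283 ∈ (Z/542Z)^×, its order divides φ(542) = φ(2)·φ(271) = 1·270 = 270 = 2 · 3^3 · 5.
Divisors of 270: 1, 2, 3, 5, 6, 9, 10, 15, 18, 27, 30, 45, 54, 90, 135, 270.
Check 283^d mod 542 for each divisor in increasing order:
283^1 ≡ 283 (mod 542)
283^2 ≡ 415 (mod 542)
283^3 ≡ 373 (mod 542)
283^5 ≡ 325 (mod 542)
283^6 ≡ 377 (mod 542)
283^9 ≡ 243 (mod 542)
283^10 ≡ 477 (mod 542)
283^15 ≡ 13 (mod 542)
283^18 ≡ 513 (mod 542)
283^27 ≡ 541 (mod 542)
283^30 ≡ 169 (mod 542)
283^45 ≡ 29 (mod 542)
283^54 ≡ 1 (mod 542) ✓
The order of 283 is 54, so the subgroup it generates has 54 elements.
[(Z/542Z)^× : ⟨283⟩] = 270/54 = 5.

5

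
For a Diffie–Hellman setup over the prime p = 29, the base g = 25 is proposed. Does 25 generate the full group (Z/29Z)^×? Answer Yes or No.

φ(29) = 29 − 1 = 28 = 2^2 · 7.
Test 25^(28/q) mod 29 for each prime factor q of 28:
25^14 ≡ 1 (mod 29)  [q = 2: ≡ 1 ✗]
25^4 ≡ 24 (mod 29)  [q = 7: ≢ 1 ✓]
Since 25^14 ≡ 1, the order of 25 divides 14 < 28, so 25 is not a primitive root.

No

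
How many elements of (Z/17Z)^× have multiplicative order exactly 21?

φ(17) = 17 − 1 = 16 = 2^4.
Since (Z/17Z)^× is cyclic of order 16, the number of elements of order d is φ(d) when d | 16 and 0 otherwise.
Here 16 is not a multiple of 21, so there are no elements of order 21.

0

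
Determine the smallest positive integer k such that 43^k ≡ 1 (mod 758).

378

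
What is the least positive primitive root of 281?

3

φ(281) = 281 − 1 = 280 = 2^3 · 5 · 7.
g is a primitive root iff g^(280/q) ≢ 1 (mod 281) for each prime q ∈ {2, 5, 7}.
g = 2: 2^140 ≡ 1 — hits 1, so not a primitive root.
g = 3: 3^140 ≡ 280; 3^56 ≡ 86; 3^40 ≡ 249 — none is 1, so 3 is a primitive root.
Hence the least primitive root of 281 is 3.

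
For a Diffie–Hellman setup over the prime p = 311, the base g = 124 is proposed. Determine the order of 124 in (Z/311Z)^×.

310

By Lagrange's theorem, ord_311(124) divides φ(311) = 311 − 1 = 310 = 2 · 5 · 31.
Divisors of 310: 1, 2, 5, 10, 31, 62, 155, 310.
Compute 124^d (mod 311) for the divisors d until we hit 1:
124^1 ≡ 124 (mod 311)
124^2 ≡ 137 (mod 311)
124^5 ≡ 143 (mod 311)
124^10 ≡ 234 (mod 311)
124^31 ≡ 305 (mod 311)
124^62 ≡ 36 (mod 311)
124^155 ≡ 310 (mod 311)
124^310 ≡ 1 (mod 311) ✓
Therefore the multiplicative order of 124 modulo 311 is 310.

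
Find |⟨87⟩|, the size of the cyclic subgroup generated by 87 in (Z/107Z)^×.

ord(87) | φ(107) = 107 − 1 = 106 = 2 · 53.
Divisors of 106: 1, 2, 53, 106.
Check 87^d mod 107 for each divisor in increasing order:
87^1 ≡ 87 (mod 107)
87^2 ≡ 79 (mod 107)
87^53 ≡ 1 (mod 107) ✓
So ord_107(87) = 53.

53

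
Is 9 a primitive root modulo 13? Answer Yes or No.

No

φ(13) = 13 − 1 = 12 = 2^2 · 3.
It suffices to check that the order of 9 is not a proper divisor of 12: compute 9^(12/q) for q ∈ {2, 3}.
9^6 ≡ 1 (mod 13)  [q = 2: ≡ 1 ✗]
9^4 ≡ 9 (mod 13)  [q = 3: ≢ 1 ✓]
9^6 ≡ 1 shows ord(9) | 6, strictly less than φ(13); not a primitive root.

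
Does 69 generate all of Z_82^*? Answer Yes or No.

φ(82) = φ(2)·φ(41) = 1·40 = 40 = 2^3 · 5.
An element g generates (Z/82Z)^× iff g^(40/q) ≢ 1 (mod 82) for each prime q ∈ {2, 5}.
69^20 ≡ 81 (mod 82)  [q = 2: ≢ 1 ✓]
69^8 ≡ 51 (mod 82)  [q = 5: ≢ 1 ✓]
Every test exponent gives a nontrivial residue, hence 69 generates the full group.

Yes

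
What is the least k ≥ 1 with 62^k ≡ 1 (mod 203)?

14

By Lagrange's theorem, ord_203(62) divides φ(203) = φ(7·29) = (7−1)·(29−1) = 6·28 = 168 = 2^3 · 3 · 7.
Divisors of 168: 1, 2, 3, 4, 6, 7, 8, 12, 14, 21, 24, 28, 42, 56, 84, 168.
Test each divisor d:
62^1 ≡ 62
62^2 ≡ 190
62^3 ≡ 6
62^4 ≡ 169
62^6 ≡ 36
62^7 ≡ 202
62^8 ≡ 141
62^12 ≡ 78
62^14 ≡ 1
Hence ord(62) = 14.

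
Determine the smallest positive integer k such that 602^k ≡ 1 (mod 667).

154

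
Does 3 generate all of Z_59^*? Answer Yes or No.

φ(59) = 59 − 1 = 58 = 2 · 29.
3 is a primitive root mod 59 iff 3^(φ(59)/q) ≢ 1 for every prime q | φ(59), i.e. q ∈ {2, 29}.
3^29 ≡ 1 (mod 59)  [q = 2: ≡ 1 ✗]
3^2 ≡ 9 (mod 59)  [q = 29: ≢ 1 ✓]
3^29 ≡ 1 shows ord(3) | 29, strictly less than φ(59); not a primitive root.

No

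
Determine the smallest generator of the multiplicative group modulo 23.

5

φ(23) = 23 − 1 = 22 = 2 · 11.
Test candidates g = 2, 3, … against the prime factors q ∈ {2, 11} of φ(23): g is a generator iff g^(22/q) ≢ 1 for every such q.
g = 2: 2^11 ≡ 1 — hits 1, so not a primitive root.
g = 3: 3^11 ≡ 1 — hits 1, so not a primitive root.
g = 4: 4^11 ≡ 1 — hits 1, so not a primitive root.
g = 5: 5^11 ≡ 22; 5^2 ≡ 2 — none is 1, so 5 is a primitive root.
The smallest primitive root modulo 23 is 5.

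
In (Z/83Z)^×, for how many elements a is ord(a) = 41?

40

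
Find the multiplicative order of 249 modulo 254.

21

ord(249) | φ(254) = φ(2)·φ(127) = 1·126 = 126 = 2 · 3^2 · 7.
Divisors of 126: 1, 2, 3, 6, 7, 9, 14, 18, 21, 42, 63, 126.
Compute 249^d (mod 254) for the divisors d until we hit 1:
249^1 ≡ 249 (mod 254)
249^2 ≡ 25 (mod 254)
249^3 ≡ 129 (mod 254)
249^6 ≡ 131 (mod 254)
249^7 ≡ 107 (mod 254)
249^9 ≡ 135 (mod 254)
249^14 ≡ 19 (mod 254)
249^18 ≡ 191 (mod 254)
249^21 ≡ 1 (mod 254) ✓
So ord_254(249) = 21.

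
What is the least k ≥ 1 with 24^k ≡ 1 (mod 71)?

35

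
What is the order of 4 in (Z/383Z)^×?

ord(4) | φ(383) = 383 − 1 = 382 = 2 · 191.
Divisors of 382: 1, 2, 191, 382.
Compute 4^d (mod 383) for the divisors d until we hit 1:
4^1 ≡ 4
4^2 ≡ 16
4^191 ≡ 1
Therefore the multiplicative order of 4 modulo 383 is 191.

191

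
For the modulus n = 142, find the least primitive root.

7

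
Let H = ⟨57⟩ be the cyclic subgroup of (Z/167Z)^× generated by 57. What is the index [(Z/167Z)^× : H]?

2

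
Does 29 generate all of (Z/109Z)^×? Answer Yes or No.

No

φ(109) = 109 − 1 = 108 = 2^2 · 3^3.
Test 29^(108/q) mod 109 for each prime factor q of 108:
29^54 ≡ 1 (mod 109)  [q = 2: ≡ 1 ✗]
29^36 ≡ 63 (mod 109)  [q = 3: ≢ 1 ✓]
29^54 ≡ 1 shows ord(29) | 54, strictly less than φ(109); not a primitive root.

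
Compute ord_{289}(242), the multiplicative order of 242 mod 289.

68

By Lagrange's theorem, ord_289(242) divides φ(289) = φ(17^2) = 17·(17−1) = 272 = 2^4 · 17.
Divisors of 272: 1, 2, 4, 8, 16, 17, 34, 68, 136, 272.
Compute 242^d (mod 289) for the divisors d until we hit 1:
242^1 ≡ 242 (mod 289)
242^2 ≡ 186 (mod 289)
242^4 ≡ 205 (mod 289)
242^8 ≡ 120 (mod 289)
242^16 ≡ 239 (mod 289)
242^17 ≡ 38 (mod 289)
242^34 ≡ 288 (mod 289)
242^68 ≡ 1 (mod 289) ✓
So ord_289(242) = 68.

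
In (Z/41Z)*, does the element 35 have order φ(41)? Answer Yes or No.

φ(41) = 41 − 1 = 40 = 2^3 · 5.
An element g generates (Z/41Z)^× iff g^(40/q) ≢ 1 (mod 41) for each prime q ∈ {2, 5}.
35^20 ≡ 40 (mod 41)  [q = 2: ≢ 1 ✓]
35^8 ≡ 10 (mod 41)  [q = 5: ≢ 1 ✓]
None equal 1, so ord_41(35) = 40: 35 is a primitive root.

Yes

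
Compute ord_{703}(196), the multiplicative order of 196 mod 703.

18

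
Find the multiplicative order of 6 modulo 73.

36

The order of 6 must divide φ(73) = 73 − 1 = 72 = 2^3 · 3^2.
Divisors of 72: 1, 2, 3, 4, 6, 8, 9, 12, 18, 24, 36, 72.
Evaluate successive powers at the divisors of 72:
6^1 ≡ 6
6^2 ≡ 36
6^3 ≡ 70
6^4 ≡ 55
6^6 ≡ 9
6^8 ≡ 32
6^9 ≡ 46
6^12 ≡ 8
6^18 ≡ 72
6^24 ≡ 64
6^36 ≡ 1
The smallest such exponent is 36, so the order of 6 is 36.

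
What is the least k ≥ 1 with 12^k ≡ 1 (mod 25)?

20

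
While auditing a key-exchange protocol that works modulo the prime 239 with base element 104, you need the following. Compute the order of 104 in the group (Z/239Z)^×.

The order of 104 must divide φ(239) = 239 − 1 = 238 = 2 · 7 · 17.
Divisors of 238: 1, 2, 7, 14, 17, 34, 119, 238.
Compute 104^d (mod 239) for the divisors d until we hit 1:
104^1 ≡ 104 (mod 239)
104^2 ≡ 61 (mod 239)
104^7 ≡ 233 (mod 239)
104^14 ≡ 36 (mod 239)
104^17 ≡ 139 (mod 239)
104^34 ≡ 201 (mod 239)
104^119 ≡ 238 (mod 239)
104^238 ≡ 1 (mod 239) ✓
Hence ord(104) = 238.

238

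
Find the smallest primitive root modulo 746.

5

φ(746) = φ(2)·φ(373) = 1·372 = 372 = 2^2 · 3 · 31.
g is a primitive root iff g^(372/q) ≢ 1 (mod 746) for each prime q ∈ {2, 3, 31}.
g = 2: gcd(2, 746) = 2 > 1, not a unit — skip.
g = 3: 3^186 ≡ 1 — hits 1, so not a primitive root.
g = 4: gcd(4, 746) = 2 > 1, not a unit — skip.
g = 5: 5^186 ≡ 745; 5^124 ≡ 657; 5^12 ≡ 189 — none is 1, so 5 is a primitive root.
The smallest primitive root modulo 746 is 5.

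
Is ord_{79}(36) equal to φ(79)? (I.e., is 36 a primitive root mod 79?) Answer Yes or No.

No

φ(79) = 79 − 1 = 78 = 2 · 3 · 13.
It suffices to check that the order of 36 is not a proper divisor of 78: compute 36^(78/q) for q ∈ {2, 3, 13}.
36^39 ≡ 1 (mod 79)  [q = 2: ≡ 1 ✗]
36^26 ≡ 23 (mod 79)  [q = 3: ≢ 1 ✓]
36^6 ≡ 62 (mod 79)  [q = 13: ≢ 1 ✓]
36^39 ≡ 1 shows ord(36) | 39, strictly less than φ(79); not a primitive root.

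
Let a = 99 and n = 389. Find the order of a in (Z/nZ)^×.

194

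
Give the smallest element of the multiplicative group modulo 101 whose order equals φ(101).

2

φ(101) = 101 − 1 = 100 = 2^2 · 5^2.
g is a primitive root iff g^(100/q) ≢ 1 (mod 101) for each prime q ∈ {2, 5}.
g = 2: 2^50 ≡ 100; 2^20 ≡ 95 — none is 1, so 2 is a primitive root.
The smallest primitive root modulo 101 is 2.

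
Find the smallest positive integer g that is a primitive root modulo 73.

5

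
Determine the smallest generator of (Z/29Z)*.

2

φ(29) = 29 − 1 = 28 = 2^2 · 7.
g is a primitive root iff g^(28/q) ≢ 1 (mod 29) for each prime q ∈ {2, 7}.
g = 2: 2^14 ≡ 28; 2^4 ≡ 16 — none is 1, so 2 is a primitive root.
Hence the least primitive root of 29 is 2.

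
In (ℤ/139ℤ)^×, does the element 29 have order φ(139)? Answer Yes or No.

No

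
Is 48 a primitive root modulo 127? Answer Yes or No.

Yes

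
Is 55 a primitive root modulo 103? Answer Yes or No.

No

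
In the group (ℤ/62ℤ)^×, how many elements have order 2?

φ(62) = φ(2)·φ(31) = 1·30 = 30 = 2 · 3 · 5.
(Z/62Z)^× is cyclic (|G| = 30); a cyclic group of order m has exactly φ(d) elements of each order d | m, and none otherwise.
2 | 30, and φ(2) = 2 − 1 = 1.

1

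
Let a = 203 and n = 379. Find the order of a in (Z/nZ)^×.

189

Since 203 ∈ (Z/379Z)^×, its order divides φ(379) = 379 − 1 = 378 = 2 · 3^3 · 7.
Divisors of 378: 1, 2, 3, 6, 7, 9, 14, 18, 21, 27, 42, 54, 63, 126, 189, 378.
Compute 203^d (mod 379) for the divisors d until we hit 1:
203^1 ≡ 203 (mod 379)
203^2 ≡ 277 (mod 379)
203^3 ≡ 139 (mod 379)
203^6 ≡ 371 (mod 379)
203^7 ≡ 271 (mod 379)
203^9 ≡ 25 (mod 379)
203^14 ≡ 294 (mod 379)
203^18 ≡ 246 (mod 379)
203^21 ≡ 84 (mod 379)
203^27 ≡ 86 (mod 379)
203^42 ≡ 234 (mod 379)
203^54 ≡ 195 (mod 379)
203^63 ≡ 327 (mod 379)
203^126 ≡ 51 (mod 379)
203^189 ≡ 1 (mod 379) ✓
Therefore the multiplicative order of 203 modulo 379 is 189.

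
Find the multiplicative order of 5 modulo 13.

4

By Lagrange's theorem, ord_13(5) divides φ(13) = 13 − 1 = 12 = 2^2 · 3.
Divisors of 12: 1, 2, 3, 4, 6, 12.
Test each divisor d:
5^1 ≡ 5
5^2 ≡ 12
5^3 ≡ 8
5^4 ≡ 1
Hence ord(5) = 4.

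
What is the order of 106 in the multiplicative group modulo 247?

12

The order of 106 must divide φ(247) = φ(13·19) = (13−1)·(19−1) = 12·18 = 216 = 2^3 · 3^3.
Divisors of 216: 1, 2, 3, 4, 6, 8, 9, 12, 18, 24, 27, 36, 54, 72, 108, 216.
Test each divisor d:
106^1 ≡ 106
106^2 ≡ 121
106^3 ≡ 229
106^4 ≡ 68
106^6 ≡ 77
106^8 ≡ 178
106^9 ≡ 96
106^12 ≡ 1
Hence ord(106) = 12.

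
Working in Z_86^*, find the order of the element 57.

ord(57) | φ(86) = φ(2)·φ(43) = 1·42 = 42 = 2 · 3 · 7.
Divisors of 42: 1, 2, 3, 6, 7, 14, 21, 42.
Evaluate successive powers at the divisors of 42:
57^1 ≡ 57 (mod 86)
57^2 ≡ 67 (mod 86)
57^3 ≡ 35 (mod 86)
57^6 ≡ 21 (mod 86)
57^7 ≡ 79 (mod 86)
57^14 ≡ 49 (mod 86)
57^21 ≡ 1 (mod 86) ✓
Therefore the multiplicative order of 57 modulo 86 is 21.

21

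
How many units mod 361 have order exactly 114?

36

φ(361) = φ(19^2) = 19·(19−1) = 342 = 2 · 3^2 · 19.
Since (Z/361Z)^× is cyclic of order 342, the number of elements of order d is φ(d) when d | 342 and 0 otherwise.
114 = 2 · 3 · 19 divides 342, and φ(114) = 36.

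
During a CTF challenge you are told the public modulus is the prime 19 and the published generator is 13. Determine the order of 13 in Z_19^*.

18

ord(13) | φ(19) = 19 − 1 = 18 = 2 · 3^2.
Divisors of 18: 1, 2, 3, 6, 9, 18.
Evaluate successive powers at the divisors of 18:
13^1 ≡ 13
13^2 ≡ 17
13^3 ≡ 12
13^6 ≡ 11
13^9 ≡ 18
13^18 ≡ 1
So ord_19(13) = 18.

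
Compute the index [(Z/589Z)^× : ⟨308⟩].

By Lagrange's theorem, ord_589(308) divides φ(589) = φ(19·31) = (19−1)·(31−1) = 18·30 = 540 = 2^2 · 3^3 · 5.
Divisors of 540: 1, 2, 3, 4, 5, 6, 9, 10, 12, 15, 18, 20, 27, 30, 36, 45, 54, 60, 90, 108, 135, 180, 270, 540.
Compute 308^d (mod 589) for the divisors d until we hit 1:
308^1 ≡ 308 (mod 589)
308^2 ≡ 35 (mod 589)
308^3 ≡ 178 (mod 589)
308^4 ≡ 47 (mod 589)
308^5 ≡ 340 (mod 589)
308^6 ≡ 467 (mod 589)
308^9 ≡ 77 (mod 589)
308^10 ≡ 156 (mod 589)
308^12 ≡ 159 (mod 589)
308^15 ≡ 30 (mod 589)
308^18 ≡ 39 (mod 589)
308^20 ≡ 187 (mod 589)
308^27 ≡ 58 (mod 589)
308^30 ≡ 311 (mod 589)
308^36 ≡ 343 (mod 589)
308^45 ≡ 495 (mod 589)
308^54 ≡ 419 (mod 589)
308^60 ≡ 125 (mod 589)
308^90 ≡ 1 (mod 589) ✓
The order of 308 is 90, so the subgroup it generates has 90 elements.
[(Z/589Z)^× : ⟨308⟩] = 540/90 = 6.

6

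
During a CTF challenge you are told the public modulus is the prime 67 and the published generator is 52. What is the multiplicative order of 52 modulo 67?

22

By Lagrange's theorem, ord_67(52) divides φ(67) = 67 − 1 = 66 = 2 · 3 · 11.
Divisors of 66: 1, 2, 3, 6, 11, 22, 33, 66.
Evaluate successive powers at the divisors of 66:
52^1 ≡ 52 (mod 67)
52^2 ≡ 24 (mod 67)
52^3 ≡ 42 (mod 67)
52^6 ≡ 22 (mod 67)
52^11 ≡ 66 (mod 67)
52^22 ≡ 1 (mod 67) ✓
Therefore the multiplicative order of 52 modulo 67 is 22.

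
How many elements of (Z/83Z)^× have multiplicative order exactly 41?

40

φ(83) = 83 − 1 = 82 = 2 · 41.
Since (Z/83Z)^× is cyclic of order 82, the number of elements of order d is φ(d) when d | 82 and 0 otherwise.
41 | 82, and φ(41) = 41 − 1 = 40.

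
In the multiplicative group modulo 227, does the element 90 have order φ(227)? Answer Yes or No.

φ(227) = 227 − 1 = 226 = 2 · 113.
An element g generates (Z/227Z)^× iff g^(226/q) ≢ 1 (mod 227) for each prime q ∈ {2, 113}.
90^113 ≡ 1 (mod 227)  [q = 2: ≡ 1 ✗]
90^2 ≡ 155 (mod 227)  [q = 113: ≢ 1 ✓]
90^113 ≡ 1 shows ord(90) | 113, strictly less than φ(227); not a primitive root.

No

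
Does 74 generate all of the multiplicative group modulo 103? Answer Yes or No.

Yes

φ(103) = 103 − 1 = 102 = 2 · 3 · 17.
An element g generates (Z/103Z)^× iff g^(102/q) ≢ 1 (mod 103) for each prime q ∈ {2, 3, 17}.
74^51 ≡ 102 (mod 103)  [q = 2: ≢ 1 ✓]
74^34 ≡ 46 (mod 103)  [q = 3: ≢ 1 ✓]
74^6 ≡ 72 (mod 103)  [q = 17: ≢ 1 ✓]
None equal 1, so ord_103(74) = 102: 74 is a primitive root.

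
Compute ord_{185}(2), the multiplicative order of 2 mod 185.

Since 2 ∈ (Z/185Z)^×, its order divides φ(185) = φ(5·37) = (5−1)·(37−1) = 4·36 = 144 = 2^4 · 3^2.
Divisors of 144: 1, 2, 3, 4, 6, 8, 9, 12, 16, 18, 24, 36, 48, 72, 144.
Test each divisor d:
2^1 ≡ 2
2^2 ≡ 4
2^3 ≡ 8
2^4 ≡ 16
2^6 ≡ 64
2^8 ≡ 71
2^9 ≡ 142
2^12 ≡ 26
2^16 ≡ 46
2^18 ≡ 184
2^24 ≡ 121
2^36 ≡ 1
The smallest such exponent is 36, so the order of 2 is 36.

36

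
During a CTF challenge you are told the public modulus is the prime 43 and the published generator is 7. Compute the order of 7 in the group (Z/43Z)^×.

By Lagrange's theorem, ord_43(7) divides φ(43) = 43 − 1 = 42 = 2 · 3 · 7.
Divisors of 42: 1, 2, 3, 6, 7, 14, 21, 42.
Test each divisor d:
7^1 ≡ 7 (mod 43)
7^2 ≡ 6 (mod 43)
7^3 ≡ 42 (mod 43)
7^6 ≡ 1 (mod 43) ✓
Hence ord(7) = 6.

6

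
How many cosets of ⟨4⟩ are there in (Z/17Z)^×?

4

ord(4) | φ(17) = 17 − 1 = 16 = 2^4.
Divisors of 16: 1, 2, 4, 8, 16.
Compute 4^d (mod 17) for the divisors d until we hit 1:
4^1 ≡ 4 (mod 17)
4^2 ≡ 16 (mod 17)
4^4 ≡ 1 (mod 17) ✓
Thus |⟨4⟩| = ord(4) = 4.
The index is φ(17) / ord(4) = 16 / 4 = 4.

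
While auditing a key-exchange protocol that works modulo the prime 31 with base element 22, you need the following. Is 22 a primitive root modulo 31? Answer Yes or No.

Yes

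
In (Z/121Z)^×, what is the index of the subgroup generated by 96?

1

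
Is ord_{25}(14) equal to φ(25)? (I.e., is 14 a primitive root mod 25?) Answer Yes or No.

No

φ(25) = φ(5^2) = 5·(5−1) = 20 = 2^2 · 5.
It suffices to check that the order of 14 is not a proper divisor of 20: compute 14^(20/q) for q ∈ {2, 5}.
14^10 ≡ 1 (mod 25)  [q = 2: ≡ 1 ✗]
14^4 ≡ 16 (mod 25)  [q = 5: ≢ 1 ✓]
14^10 ≡ 1 shows ord(14) | 10, strictly less than φ(25); not a primitive root.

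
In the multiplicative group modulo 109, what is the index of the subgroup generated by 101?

By Lagrange's theorem, ord_109(101) divides φ(109) = 109 − 1 = 108 = 2^2 · 3^3.
Divisors of 108: 1, 2, 3, 4, 6, 9, 12, 18, 27, 36, 54, 108.
Test each divisor d:
101^1 ≡ 101 (mod 109)
101^2 ≡ 64 (mod 109)
101^3 ≡ 33 (mod 109)
101^4 ≡ 63 (mod 109)
101^6 ≡ 108 (mod 109)
101^9 ≡ 76 (mod 109)
101^12 ≡ 1 (mod 109) ✓
So ord_109(101) = 12, hence |⟨101⟩| = 12.
Index = |(Z/109Z)^×| / |⟨101⟩| = 108 / 12 = 9.

9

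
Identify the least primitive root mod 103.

5

φ(103) = 103 − 1 = 102 = 2 · 3 · 17.
Test candidates g = 2, 3, … against the prime factors q ∈ {2, 3, 17} of φ(103): g is a generator iff g^(102/q) ≢ 1 for every such q.
g = 2: 2^51 ≡ 1 — hits 1, so not a primitive root.
g = 3: 3^51 ≡ 102; 3^34 ≡ 1 — hits 1, so not a primitive root.
g = 4: 4^51 ≡ 1 — hits 1, so not a primitive root.
g = 5: 5^51 ≡ 102; 5^34 ≡ 56; 5^6 ≡ 72 — none is 1, so 5 is a primitive root.
Hence the least primitive root of 103 is 5.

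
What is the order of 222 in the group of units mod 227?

ord(222) | φ(227) = 227 − 1 = 226 = 2 · 113.
Divisors of 226: 1, 2, 113, 226.
Test each divisor d:
222^1 ≡ 222
222^2 ≡ 25
222^113 ≡ 1
So ord_227(222) = 113.

113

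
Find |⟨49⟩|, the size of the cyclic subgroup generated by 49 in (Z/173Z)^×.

86

ord(49) | φ(173) = 173 − 1 = 172 = 2^2 · 43.
Divisors of 172: 1, 2, 4, 43, 86, 172.
Evaluate successive powers at the divisors of 172:
49^1 ≡ 49 (mod 173)
49^2 ≡ 152 (mod 173)
49^4 ≡ 95 (mod 173)
49^43 ≡ 172 (mod 173)
49^86 ≡ 1 (mod 173) ✓
The smallest such exponent is 86, so the order of 49 is 86.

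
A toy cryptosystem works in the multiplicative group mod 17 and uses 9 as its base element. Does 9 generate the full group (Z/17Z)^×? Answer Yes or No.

φ(17) = 17 − 1 = 16 = 2^4.
An element g generates (Z/17Z)^× iff g^(16/q) ≢ 1 (mod 17) for each prime q ∈ {2}.
9^8 ≡ 1 (mod 17)  [q = 2: ≡ 1 ✗]
The check at q = 2 fails, so 9 generates a proper subgroup.

No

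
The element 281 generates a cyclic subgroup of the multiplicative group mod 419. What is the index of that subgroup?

2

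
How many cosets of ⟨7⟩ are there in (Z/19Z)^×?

By Lagrange's theorem, ord_19(7) divides φ(19) = 19 − 1 = 18 = 2 · 3^2.
Divisors of 18: 1, 2, 3, 6, 9, 18.
Check 7^d mod 19 for each divisor in increasing order:
7^1 ≡ 7
7^2 ≡ 11
7^3 ≡ 1
So ord_19(7) = 3, hence |⟨7⟩| = 3.
[(Z/19Z)^× : ⟨7⟩] = 18/3 = 6.

6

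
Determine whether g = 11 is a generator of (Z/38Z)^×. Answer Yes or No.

No

φ(38) = φ(2)·φ(19) = 1·18 = 18 = 2 · 3^2.
11 is a primitive root mod 38 iff 11^(φ(38)/q) ≢ 1 for every prime q | φ(38), i.e. q ∈ {2, 3}.
11^9 ≡ 1 (mod 38)  [q = 2: ≡ 1 ✗]
11^6 ≡ 1 (mod 38)  [q = 3: ≡ 1 ✗]
The check at q = 2 fails, so 11 generates a proper subgroup.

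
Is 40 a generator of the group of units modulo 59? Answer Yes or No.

φ(59) = 59 − 1 = 58 = 2 · 29.
40 is a primitive root mod 59 iff 40^(φ(59)/q) ≢ 1 for every prime q | φ(59), i.e. q ∈ {2, 29}.
40^29 ≡ 58 (mod 59)  [q = 2: ≢ 1 ✓]
40^2 ≡ 7 (mod 59)  [q = 29: ≢ 1 ✓]
All checks pass, so 40 has order 58 and is a primitive root modulo 59.

Yes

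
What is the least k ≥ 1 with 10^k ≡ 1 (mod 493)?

Since 10 ∈ (Z/493Z)^×, its order divides φ(493) = φ(17·29) = (17−1)·(29−1) = 16·28 = 448 = 2^6 · 7.
Divisors of 448: 1, 2, 4, 7, 8, 14, 16, 28, 32, 56, 64, 112, 224, 448.
Check 10^d mod 493 for each divisor in increasing order:
10^1 ≡ 10
10^2 ≡ 100
10^4 ≡ 140
10^7 ≡ 481
10^8 ≡ 373
10^14 ≡ 144
10^16 ≡ 103
10^28 ≡ 30
10^32 ≡ 256
10^56 ≡ 407
10^64 ≡ 460
10^112 ≡ 1
So ord_493(10) = 112.

112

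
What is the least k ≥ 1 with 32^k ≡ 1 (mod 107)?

106

Since 32 ∈ (Z/107Z)^×, its order divides φ(107) = 107 − 1 = 106 = 2 · 53.
Divisors of 106: 1, 2, 53, 106.
Test each divisor d:
32^1 ≡ 32 (mod 107)
32^2 ≡ 61 (mod 107)
32^53 ≡ 106 (mod 107)
32^106 ≡ 1 (mod 107) ✓
Therefore the multiplicative order of 32 modulo 107 is 106.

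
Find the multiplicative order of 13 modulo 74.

36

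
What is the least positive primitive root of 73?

φ(73) = 73 − 1 = 72 = 2^3 · 3^2.
Test candidates g = 2, 3, … against the prime factors q ∈ {2, 3} of φ(73): g is a generator iff g^(72/q) ≢ 1 for every such q.
g = 2: 2^36 ≡ 1 — hits 1, so not a primitive root.
g = 3: 3^36 ≡ 1 — hits 1, so not a primitive root.
g = 4: 4^36 ≡ 1 — hits 1, so not a primitive root.
g = 5: 5^36 ≡ 72; 5^24 ≡ 8 — none is 1, so 5 is a primitive root.
Hence the least primitive root of 73 is 5.

5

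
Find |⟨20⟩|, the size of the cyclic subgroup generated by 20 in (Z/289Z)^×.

By Lagrange's theorem, ord_289(20) divides φ(289) = φ(17^2) = 17·(17−1) = 272 = 2^4 · 17.
Divisors of 272: 1, 2, 4, 8, 16, 17, 34, 68, 136, 272.
Compute 20^d (mod 289) for the divisors d until we hit 1:
20^1 ≡ 20 (mod 289)
20^2 ≡ 111 (mod 289)
20^4 ≡ 183 (mod 289)
20^8 ≡ 254 (mod 289)
20^16 ≡ 69 (mod 289)
20^17 ≡ 224 (mod 289)
20^34 ≡ 179 (mod 289)
20^68 ≡ 251 (mod 289)
20^136 ≡ 288 (mod 289)
20^272 ≡ 1 (mod 289) ✓
The smallest such exponent is 272, so the order of 20 is 272.

272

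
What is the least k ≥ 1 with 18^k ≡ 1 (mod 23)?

11

ord(18) | φ(23) = 23 − 1 = 22 = 2 · 11.
Divisors of 22: 1, 2, 11, 22.
Evaluate successive powers at the divisors of 22:
18^1 ≡ 18
18^2 ≡ 2
18^11 ≡ 1
The smallest such exponent is 11, so the order of 18 is 11.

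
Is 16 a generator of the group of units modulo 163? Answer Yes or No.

φ(163) = 163 − 1 = 162 = 2 · 3^4.
Test 16^(162/q) mod 163 for each prime factor q of 162:
16^81 ≡ 1 (mod 163)  [q = 2: ≡ 1 ✗]
16^54 ≡ 104 (mod 163)  [q = 3: ≢ 1 ✓]
The check at q = 2 fails, so 16 generates a proper subgroup.

No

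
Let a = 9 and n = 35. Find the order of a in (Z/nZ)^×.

6

Since 9 ∈ (Z/35Z)^×, its order divides φ(35) = φ(5·7) = (5−1)·(7−1) = 4·6 = 24 = 2^3 · 3.
Divisors of 24: 1, 2, 3, 4, 6, 8, 12, 24.
Test each divisor d:
9^1 ≡ 9 (mod 35)
9^2 ≡ 11 (mod 35)
9^3 ≡ 29 (mod 35)
9^4 ≡ 16 (mod 35)
9^6 ≡ 1 (mod 35) ✓
So ord_35(9) = 6.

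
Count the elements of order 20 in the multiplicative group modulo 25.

8

φ(25) = φ(5^2) = 5·(5−1) = 20 = 2^2 · 5.
In a cyclic group of order 20, there are φ(d) elements of order d for each divisor d of 20, and zero for non-divisors.
20 = 2^2 · 5 divides 20, and φ(20) = 8.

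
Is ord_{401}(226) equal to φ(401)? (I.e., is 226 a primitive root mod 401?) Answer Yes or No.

φ(401) = 401 − 1 = 400 = 2^4 · 5^2.
Test 226^(400/q) mod 401 for each prime factor q of 400:
226^200 ≡ 1 (mod 401)  [q = 2: ≡ 1 ✗]
226^80 ≡ 318 (mod 401)  [q = 5: ≢ 1 ✓]
Since 226^200 ≡ 1, the order of 226 divides 200 < 400, so 226 is not a primitive root.

No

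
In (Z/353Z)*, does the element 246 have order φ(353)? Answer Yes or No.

Yes

φ(353) = 353 − 1 = 352 = 2^5 · 11.
246 is a primitive root mod 353 iff 246^(φ(353)/q) ≢ 1 for every prime q | φ(353), i.e. q ∈ {2, 11}.
246^176 ≡ 352 (mod 353)  [q = 2: ≢ 1 ✓]
246^32 ≡ 231 (mod 353)  [q = 11: ≢ 1 ✓]
Every test exponent gives a nontrivial residue, hence 246 generates the full group.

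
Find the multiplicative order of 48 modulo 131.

65

The order of 48 must divide φ(131) = 131 − 1 = 130 = 2 · 5 · 13.
Divisors of 130: 1, 2, 5, 10, 13, 26, 65, 130.
Evaluate successive powers at the divisors of 130:
48^1 ≡ 48
48^2 ≡ 77
48^5 ≡ 60
48^10 ≡ 63
48^13 ≡ 61
48^26 ≡ 53
48^65 ≡ 1
The smallest such exponent is 65, so the order of 48 is 65.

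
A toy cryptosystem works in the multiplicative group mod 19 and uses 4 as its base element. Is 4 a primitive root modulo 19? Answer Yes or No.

φ(19) = 19 − 1 = 18 = 2 · 3^2.
It suffices to check that the order of 4 is not a proper divisor of 18: compute 4^(18/q) for q ∈ {2, 3}.
4^9 ≡ 1 (mod 19)  [q = 2: ≡ 1 ✗]
4^6 ≡ 11 (mod 19)  [q = 3: ≢ 1 ✓]
Since 4^9 ≡ 1, the order of 4 divides 9 < 18, so 4 is not a primitive root.

No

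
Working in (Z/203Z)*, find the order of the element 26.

ord(26) | φ(203) = φ(7·29) = (7−1)·(29−1) = 6·28 = 168 = 2^3 · 3 · 7.
Divisors of 168: 1, 2, 3, 4, 6, 7, 8, 12, 14, 21, 24, 28, 42, 56, 84, 168.
Compute 26^d (mod 203) for the divisors d until we hit 1:
26^1 ≡ 26
26^2 ≡ 67
26^3 ≡ 118
26^4 ≡ 23
26^6 ≡ 120
26^7 ≡ 75
26^8 ≡ 123
26^12 ≡ 190
26^14 ≡ 144
26^21 ≡ 41
26^24 ≡ 169
26^28 ≡ 30
26^42 ≡ 57
26^56 ≡ 88
26^84 ≡ 1
So ord_203(26) = 84.

84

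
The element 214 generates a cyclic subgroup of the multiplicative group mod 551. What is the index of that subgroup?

2

ord(214) | φ(551) = φ(19·29) = (19−1)·(29−1) = 18·28 = 504 = 2^3 · 3^2 · 7.
Divisors of 504: 1, 2, 3, 4, 6, 7, 8, 9, 12, 14, 18, 21, 24, 28, 36, 42, 56, 63, 72, 84, 126, 168, 252, 504.
Compute 214^d (mod 551) for the divisors d until we hit 1:
214^1 ≡ 214 (mod 551)
214^2 ≡ 63 (mod 551)
214^3 ≡ 258 (mod 551)
214^4 ≡ 112 (mod 551)
214^6 ≡ 444 (mod 551)
214^7 ≡ 244 (mod 551)
214^8 ≡ 422 (mod 551)
214^9 ≡ 495 (mod 551)
214^12 ≡ 429 (mod 551)
214^14 ≡ 28 (mod 551)
214^18 ≡ 381 (mod 551)
214^21 ≡ 220 (mod 551)
214^24 ≡ 7 (mod 551)
214^28 ≡ 233 (mod 551)
214^36 ≡ 248 (mod 551)
214^42 ≡ 463 (mod 551)
214^56 ≡ 291 (mod 551)
214^63 ≡ 476 (mod 551)
214^72 ≡ 343 (mod 551)
214^84 ≡ 30 (mod 551)
214^126 ≡ 115 (mod 551)
214^168 ≡ 349 (mod 551)
214^252 ≡ 1 (mod 551) ✓
The order of 214 is 252, so the subgroup it generates has 252 elements.
The index is φ(551) / ord(214) = 504 / 252 = 2.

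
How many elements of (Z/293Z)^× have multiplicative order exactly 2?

1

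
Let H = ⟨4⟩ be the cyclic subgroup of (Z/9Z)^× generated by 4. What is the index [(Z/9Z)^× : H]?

Since 4 ∈ (Z/9Z)^×, its order divides φ(9) = φ(3^2) = 3·(3−1) = 6 = 2 · 3.
Divisors of 6: 1, 2, 3, 6.
Compute 4^d (mod 9) for the divisors d until we hit 1:
4^1 ≡ 4 (mod 9)
4^2 ≡ 7 (mod 9)
4^3 ≡ 1 (mod 9) ✓
The order of 4 is 3, so the subgroup it generates has 3 elements.
[(Z/9Z)^× : ⟨4⟩] = 6/3 = 2.

2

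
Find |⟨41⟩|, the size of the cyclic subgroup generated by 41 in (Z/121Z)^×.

110

By Lagrange's theorem, ord_121(41) divides φ(121) = φ(11^2) = 11·(11−1) = 110 = 2 · 5 · 11.
Divisors of 110: 1, 2, 5, 10, 11, 22, 55, 110.
Compute 41^d (mod 121) for the divisors d until we hit 1:
41^1 ≡ 41 (mod 121)
41^2 ≡ 108 (mod 121)
41^5 ≡ 32 (mod 121)
41^10 ≡ 56 (mod 121)
41^11 ≡ 118 (mod 121)
41^22 ≡ 9 (mod 121)
41^55 ≡ 120 (mod 121)
41^110 ≡ 1 (mod 121) ✓
Therefore the multiplicative order of 41 modulo 121 is 110.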